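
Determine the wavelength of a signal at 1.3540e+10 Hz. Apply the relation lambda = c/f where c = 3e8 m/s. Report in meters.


lambda = c / f = 3.0000e+08 / 1.3540e+10 = 0.02216 m

0.02216 m


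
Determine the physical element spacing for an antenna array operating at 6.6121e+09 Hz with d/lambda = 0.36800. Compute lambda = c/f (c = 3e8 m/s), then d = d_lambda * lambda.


lambda = c / f = 3.0000e+08 / 6.6121e+09 = 0.04537136 m
d = 0.36800 * 0.04537136 = 0.01670 m

0.01670 m


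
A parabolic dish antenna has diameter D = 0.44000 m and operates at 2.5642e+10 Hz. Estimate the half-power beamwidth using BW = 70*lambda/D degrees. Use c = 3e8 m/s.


lambda = c / f = 3.0000e+08 / 2.5642e+10 = 0.01169956 m
BW = 70 * 0.01169956 / 0.44000 = 1.861 deg

1.861 deg


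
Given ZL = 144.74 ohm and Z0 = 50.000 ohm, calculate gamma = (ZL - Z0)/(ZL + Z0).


gamma = (144.74 - 50.000) / (144.74 + 50.000) = 0.4865

0.4865


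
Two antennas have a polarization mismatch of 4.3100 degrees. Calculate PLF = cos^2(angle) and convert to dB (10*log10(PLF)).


PLF_linear = cos^2(4.3100 deg) = 0.9943521
PLF_dB = 10 * log10(0.9943521) = -0.02460 dB

-0.02460 dB


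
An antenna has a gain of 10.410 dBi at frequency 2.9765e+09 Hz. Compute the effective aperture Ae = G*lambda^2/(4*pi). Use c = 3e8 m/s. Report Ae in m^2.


lambda = c / f = 3.0000e+08 / 2.9765e+09 = 0.1007895 m
G_linear = 10^(10.410/10) = 10.99006
Ae = G_linear * lambda^2 / (4*pi) = 10.99006 * 0.1007895^2 / (4*pi) = 8.884e-03 m^2

8.884e-03 m^2


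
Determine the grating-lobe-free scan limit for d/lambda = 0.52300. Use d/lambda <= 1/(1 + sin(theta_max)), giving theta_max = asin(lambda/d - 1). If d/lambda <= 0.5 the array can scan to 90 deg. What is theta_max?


lambda/d - 1 = 1/0.52300 - 1 = 0.9120459
theta_max = asin(0.9120459) = 65.79 deg

65.79 deg


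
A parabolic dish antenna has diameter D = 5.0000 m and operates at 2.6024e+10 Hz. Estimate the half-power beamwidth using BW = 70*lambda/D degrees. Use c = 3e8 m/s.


lambda = c / f = 3.0000e+08 / 2.6024e+10 = 0.01152782 m
BW = 70 * 0.01152782 / 5.0000 = 0.1614 deg

0.1614 deg


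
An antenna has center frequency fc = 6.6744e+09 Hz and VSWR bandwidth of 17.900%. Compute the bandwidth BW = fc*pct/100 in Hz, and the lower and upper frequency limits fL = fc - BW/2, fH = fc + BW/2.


BW = 6.6744e+09 * 17.900/100 = 1.194718e+09 Hz
fL = 6.6744e+09 - 1.194718e+09/2 = 6.077e+09 Hz
fH = 6.6744e+09 + 1.194718e+09/2 = 7.272e+09 Hz

BW=1.195e+09 Hz, fL=6.077e+09 Hz, fH=7.272e+09 Hz


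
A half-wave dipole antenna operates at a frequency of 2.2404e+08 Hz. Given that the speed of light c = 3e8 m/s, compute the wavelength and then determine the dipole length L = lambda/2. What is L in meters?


lambda = c / f = 3.0000e+08 / 2.2404e+08 = 1.339047 m
L = lambda / 2 = 1.339047 / 2 = 0.6695 m

0.6695 m


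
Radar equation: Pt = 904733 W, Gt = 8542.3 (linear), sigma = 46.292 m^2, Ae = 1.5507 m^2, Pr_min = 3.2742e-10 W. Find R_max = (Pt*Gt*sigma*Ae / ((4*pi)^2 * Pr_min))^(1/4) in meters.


R^4 = 904733*8542.3*46.292*1.5507 / ((4*pi)^2 * 3.2742e-10) = 1.073011e+19
R_max = 1.073011e+19^0.25 = 57234 m

57234 m


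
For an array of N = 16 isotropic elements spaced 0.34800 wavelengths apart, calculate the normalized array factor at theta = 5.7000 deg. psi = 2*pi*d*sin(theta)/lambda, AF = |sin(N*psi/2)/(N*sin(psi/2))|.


psi = 2*pi*0.34800*sin(5.7000 deg) = 0.2171674 rad
AF = |sin(16*0.2171674/2) / (16*sin(0.2171674/2))| = 0.5687

0.5687


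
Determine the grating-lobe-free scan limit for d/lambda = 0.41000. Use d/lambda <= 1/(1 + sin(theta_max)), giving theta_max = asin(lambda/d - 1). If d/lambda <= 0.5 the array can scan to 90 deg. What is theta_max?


lambda/d - 1 = 1/0.41000 - 1 = 1.439024 >= 1
d/lambda <= 0.5, so the array can scan to endfire without grating lobes: theta_max = 90 deg

90 deg


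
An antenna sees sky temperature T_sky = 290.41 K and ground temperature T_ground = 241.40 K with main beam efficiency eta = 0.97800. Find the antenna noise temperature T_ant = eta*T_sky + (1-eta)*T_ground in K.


T_ant = 0.97800 * 290.41 + (1 - 0.97800) * 241.40 = 289.3 K

289.3 K


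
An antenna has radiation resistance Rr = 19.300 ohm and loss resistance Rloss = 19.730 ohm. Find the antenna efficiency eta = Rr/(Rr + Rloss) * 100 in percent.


eta = 19.300 / (19.300 + 19.730) * 100 = 49.45%

49.45%


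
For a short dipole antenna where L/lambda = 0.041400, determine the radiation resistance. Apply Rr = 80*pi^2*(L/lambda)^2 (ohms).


Rr = 80 * pi^2 * (0.041400)^2 = 80 * 9.869604 * 1.713960e-03 = 1.353 ohm

1.353 ohm


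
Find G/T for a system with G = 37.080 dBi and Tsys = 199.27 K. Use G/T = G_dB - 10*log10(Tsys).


G/T = 37.080 - 10*log10(199.27) = 37.080 - 22.99442 = 14.09 dB/K

14.09 dB/K


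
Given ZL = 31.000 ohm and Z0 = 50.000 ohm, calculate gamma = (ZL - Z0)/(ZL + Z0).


gamma = (31.000 - 50.000) / (31.000 + 50.000) = -0.2346

-0.2346


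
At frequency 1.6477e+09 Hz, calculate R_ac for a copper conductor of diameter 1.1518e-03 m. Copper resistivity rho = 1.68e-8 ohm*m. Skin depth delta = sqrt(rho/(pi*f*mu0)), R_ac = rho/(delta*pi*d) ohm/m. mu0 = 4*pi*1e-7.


delta = sqrt(1.68e-8 / (pi * 1.6477e+09 * 4*pi*1e-7)) = 1.607073e-06 m
R_ac = 1.68e-8 / (1.607073e-06 * pi * 1.1518e-03) = 2.889 ohm/m

2.889 ohm/m


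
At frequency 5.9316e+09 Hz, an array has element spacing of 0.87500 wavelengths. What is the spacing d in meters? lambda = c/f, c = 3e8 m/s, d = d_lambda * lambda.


lambda = c / f = 3.0000e+08 / 5.9316e+09 = 0.05057657 m
d = 0.87500 * 0.05057657 = 0.04425 m

0.04425 m


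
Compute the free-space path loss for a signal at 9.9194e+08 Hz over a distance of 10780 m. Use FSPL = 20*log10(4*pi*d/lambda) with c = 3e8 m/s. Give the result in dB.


lambda = c / f = 3.0000e+08 / 9.9194e+08 = 0.3024376 m
FSPL = 20 * log10(4*pi*10780/0.3024376) = 113.0 dB

113.0 dB


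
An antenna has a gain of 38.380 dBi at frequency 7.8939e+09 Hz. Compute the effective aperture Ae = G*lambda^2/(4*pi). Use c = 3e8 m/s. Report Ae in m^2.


lambda = c / f = 3.0000e+08 / 7.8939e+09 = 0.03800403 m
G_linear = 10^(38.380/10) = 6886.523
Ae = G_linear * lambda^2 / (4*pi) = 6886.523 * 0.03800403^2 / (4*pi) = 0.7915 m^2

0.7915 m^2


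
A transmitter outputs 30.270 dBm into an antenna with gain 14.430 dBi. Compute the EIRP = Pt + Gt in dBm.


EIRP = Pt + Gt = 30.270 + 14.430 = 44.70 dBm

44.70 dBm


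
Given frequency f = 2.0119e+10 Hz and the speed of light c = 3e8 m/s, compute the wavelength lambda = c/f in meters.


lambda = c / f = 3.0000e+08 / 2.0119e+10 = 0.01491 m

0.01491 m


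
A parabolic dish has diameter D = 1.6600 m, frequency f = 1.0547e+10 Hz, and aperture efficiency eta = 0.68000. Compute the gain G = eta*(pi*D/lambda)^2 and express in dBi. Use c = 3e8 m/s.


lambda = c / f = 3.0000e+08 / 1.0547e+10 = 0.02844411 m
G_linear = 0.68000 * (pi * 1.6600 / 0.02844411)^2 = 22858.10
G_dBi = 10 * log10(22858.10) = 43.59 dBi

43.59 dBi


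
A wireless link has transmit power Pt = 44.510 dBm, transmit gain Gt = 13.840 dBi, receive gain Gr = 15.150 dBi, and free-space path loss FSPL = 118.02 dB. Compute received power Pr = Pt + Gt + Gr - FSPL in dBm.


Pr = 44.510 + 13.840 + 15.150 - 118.02 = -44.52 dBm

-44.52 dBm


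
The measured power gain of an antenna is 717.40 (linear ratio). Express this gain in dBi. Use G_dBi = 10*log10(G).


G_dBi = 10 * log10(717.40) = 28.56 dBi

28.56 dBi


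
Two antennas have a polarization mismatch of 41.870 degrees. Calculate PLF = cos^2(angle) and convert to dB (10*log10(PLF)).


PLF_linear = cos^2(41.870 deg) = 0.5545202
PLF_dB = 10 * log10(0.5545202) = -2.561 dB

-2.561 dB


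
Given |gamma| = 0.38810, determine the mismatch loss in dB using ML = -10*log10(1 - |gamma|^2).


ML = -10 * log10(1 - 0.38810^2) = -10 * log10(0.84937839) = 0.7090 dB

0.7090 dB


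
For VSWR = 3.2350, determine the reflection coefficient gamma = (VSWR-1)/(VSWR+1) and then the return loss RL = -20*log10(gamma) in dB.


gamma = (3.2350 - 1) / (3.2350 + 1) = 0.5277450
RL = -20 * log10(0.5277450) = 5.552 dB

5.552 dB


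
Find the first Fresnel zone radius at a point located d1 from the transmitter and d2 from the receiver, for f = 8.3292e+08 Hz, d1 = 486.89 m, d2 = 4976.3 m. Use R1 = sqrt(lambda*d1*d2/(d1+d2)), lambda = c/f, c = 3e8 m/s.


lambda = c / f = 3.0000e+08 / 8.3292e+08 = 0.3601786 m
R1 = sqrt(0.3601786 * 486.89 * 4976.3 / (486.89 + 4976.3)) = 12.64 m

12.64 m


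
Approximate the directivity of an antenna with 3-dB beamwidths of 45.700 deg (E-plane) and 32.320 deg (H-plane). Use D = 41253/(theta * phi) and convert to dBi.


D_linear = 41253 / (45.700 * 32.320) = 27.92981
D_dBi = 10 * log10(27.92981) = 14.46 dBi

14.46 dBi


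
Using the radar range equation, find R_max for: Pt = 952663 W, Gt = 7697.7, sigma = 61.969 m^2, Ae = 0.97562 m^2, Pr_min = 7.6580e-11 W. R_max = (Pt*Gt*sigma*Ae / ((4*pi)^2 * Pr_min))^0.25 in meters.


R^4 = 952663*7697.7*61.969*0.97562 / ((4*pi)^2 * 7.6580e-11) = 3.666236e+19
R_max = 3.666236e+19^0.25 = 77814 m

77814 m


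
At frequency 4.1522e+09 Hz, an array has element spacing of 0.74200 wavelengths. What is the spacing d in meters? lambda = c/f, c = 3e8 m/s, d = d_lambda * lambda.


lambda = c / f = 3.0000e+08 / 4.1522e+09 = 0.07225085 m
d = 0.74200 * 0.07225085 = 0.05361 m

0.05361 m


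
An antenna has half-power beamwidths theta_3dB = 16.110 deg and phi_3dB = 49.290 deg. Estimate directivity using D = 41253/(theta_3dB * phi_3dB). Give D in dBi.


D_linear = 41253 / (16.110 * 49.290) = 51.95187
D_dBi = 10 * log10(51.95187) = 17.16 dBi

17.16 dBi


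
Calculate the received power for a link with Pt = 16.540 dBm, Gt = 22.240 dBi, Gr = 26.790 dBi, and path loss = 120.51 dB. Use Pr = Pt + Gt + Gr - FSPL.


Pr = 16.540 + 22.240 + 26.790 - 120.51 = -54.94 dBm

-54.94 dBm


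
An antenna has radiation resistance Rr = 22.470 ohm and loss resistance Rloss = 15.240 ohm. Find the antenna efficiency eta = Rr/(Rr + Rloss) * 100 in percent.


eta = 22.470 / (22.470 + 15.240) * 100 = 59.59%

59.59%


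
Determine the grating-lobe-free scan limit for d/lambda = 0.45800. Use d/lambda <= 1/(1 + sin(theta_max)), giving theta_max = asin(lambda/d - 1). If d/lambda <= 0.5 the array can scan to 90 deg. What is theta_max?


lambda/d - 1 = 1/0.45800 - 1 = 1.183406 >= 1
d/lambda <= 0.5, so the array can scan to endfire without grating lobes: theta_max = 90 deg

90 deg


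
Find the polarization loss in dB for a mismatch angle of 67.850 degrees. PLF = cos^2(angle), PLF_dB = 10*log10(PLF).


PLF_linear = cos^2(67.850 deg) = 0.1421536
PLF_dB = 10 * log10(0.1421536) = -8.472 dB

-8.472 dB


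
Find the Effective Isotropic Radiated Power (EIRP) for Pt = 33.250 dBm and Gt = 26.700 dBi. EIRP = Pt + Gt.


EIRP = Pt + Gt = 33.250 + 26.700 = 59.95 dBm

59.95 dBm


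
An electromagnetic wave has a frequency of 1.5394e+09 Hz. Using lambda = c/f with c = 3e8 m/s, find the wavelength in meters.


lambda = c / f = 3.0000e+08 / 1.5394e+09 = 0.1949 m

0.1949 m


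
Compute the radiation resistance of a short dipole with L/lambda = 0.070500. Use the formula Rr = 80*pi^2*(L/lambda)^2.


Rr = 80 * pi^2 * (0.070500)^2 = 80 * 9.869604 * 4.970250e-03 = 3.924 ohm

3.924 ohm


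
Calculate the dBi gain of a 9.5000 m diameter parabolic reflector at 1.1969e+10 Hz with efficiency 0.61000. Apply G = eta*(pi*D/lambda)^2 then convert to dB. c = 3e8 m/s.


lambda = c / f = 3.0000e+08 / 1.1969e+10 = 0.02506475 m
G_linear = 0.61000 * (pi * 9.5000 / 0.02506475)^2 = 864868.4
G_dBi = 10 * log10(864868.4) = 59.37 dBi

59.37 dBi


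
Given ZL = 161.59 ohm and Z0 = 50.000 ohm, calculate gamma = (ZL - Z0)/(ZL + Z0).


gamma = (161.59 - 50.000) / (161.59 + 50.000) = 0.5274

0.5274


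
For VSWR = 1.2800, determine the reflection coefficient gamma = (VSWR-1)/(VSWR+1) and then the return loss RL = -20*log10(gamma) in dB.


gamma = (1.2800 - 1) / (1.2800 + 1) = 0.1228070
RL = -20 * log10(0.1228070) = 18.22 dB

18.22 dB


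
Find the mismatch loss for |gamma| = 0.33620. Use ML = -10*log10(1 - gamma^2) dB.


ML = -10 * log10(1 - 0.33620^2) = -10 * log10(0.88696956) = 0.5209 dB

0.5209 dB


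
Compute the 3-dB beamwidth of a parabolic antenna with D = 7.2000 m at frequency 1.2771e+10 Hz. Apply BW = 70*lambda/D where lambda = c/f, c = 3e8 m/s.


lambda = c / f = 3.0000e+08 / 1.2771e+10 = 0.02349072 m
BW = 70 * 0.02349072 / 7.2000 = 0.2284 deg

0.2284 deg


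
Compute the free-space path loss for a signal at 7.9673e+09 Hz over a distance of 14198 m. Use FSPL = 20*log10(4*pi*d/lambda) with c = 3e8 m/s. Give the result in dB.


lambda = c / f = 3.0000e+08 / 7.9673e+09 = 0.03765391 m
FSPL = 20 * log10(4*pi*14198/0.03765391) = 133.5 dB

133.5 dB


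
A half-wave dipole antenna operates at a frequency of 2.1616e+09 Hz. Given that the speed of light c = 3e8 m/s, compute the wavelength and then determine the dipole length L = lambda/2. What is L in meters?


lambda = c / f = 3.0000e+08 / 2.1616e+09 = 0.1387861 m
L = lambda / 2 = 0.1387861 / 2 = 0.06939 m

0.06939 m


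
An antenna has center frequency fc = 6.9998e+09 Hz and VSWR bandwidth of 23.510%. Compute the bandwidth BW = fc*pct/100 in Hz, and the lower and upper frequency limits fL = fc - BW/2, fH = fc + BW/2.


BW = 6.9998e+09 * 23.510/100 = 1.645653e+09 Hz
fL = 6.9998e+09 - 1.645653e+09/2 = 6.177e+09 Hz
fH = 6.9998e+09 + 1.645653e+09/2 = 7.823e+09 Hz

BW=1.646e+09 Hz, fL=6.177e+09 Hz, fH=7.823e+09 Hz


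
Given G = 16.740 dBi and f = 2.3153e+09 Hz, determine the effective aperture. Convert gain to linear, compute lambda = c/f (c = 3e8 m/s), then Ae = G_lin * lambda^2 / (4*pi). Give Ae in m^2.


lambda = c / f = 3.0000e+08 / 2.3153e+09 = 0.1295728 m
G_linear = 10^(16.740/10) = 47.20630
Ae = G_linear * lambda^2 / (4*pi) = 47.20630 * 0.1295728^2 / (4*pi) = 0.06307 m^2

0.06307 m^2


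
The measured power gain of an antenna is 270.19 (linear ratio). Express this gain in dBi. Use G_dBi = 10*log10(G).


G_dBi = 10 * log10(270.19) = 24.32 dBi

24.32 dBi


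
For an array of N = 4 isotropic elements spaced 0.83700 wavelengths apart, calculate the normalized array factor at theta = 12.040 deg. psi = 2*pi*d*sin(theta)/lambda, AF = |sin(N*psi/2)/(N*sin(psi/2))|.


psi = 2*pi*0.83700*sin(12.040 deg) = 1.097004 rad
AF = |sin(4*1.097004/2) / (4*sin(1.097004/2))| = 0.3893

0.3893


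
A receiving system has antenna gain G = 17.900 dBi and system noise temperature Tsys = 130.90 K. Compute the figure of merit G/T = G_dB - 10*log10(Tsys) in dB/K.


G/T = 17.900 - 10*log10(130.90) = 17.900 - 21.16940 = -3.269 dB/K

-3.269 dB/K


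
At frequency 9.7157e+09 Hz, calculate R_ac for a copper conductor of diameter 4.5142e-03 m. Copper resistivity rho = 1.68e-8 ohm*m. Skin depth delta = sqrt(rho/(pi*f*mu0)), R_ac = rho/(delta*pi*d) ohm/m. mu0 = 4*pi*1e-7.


delta = sqrt(1.68e-8 / (pi * 9.7157e+09 * 4*pi*1e-7)) = 6.618167e-07 m
R_ac = 1.68e-8 / (6.618167e-07 * pi * 4.5142e-03) = 1.790 ohm/m

1.790 ohm/m


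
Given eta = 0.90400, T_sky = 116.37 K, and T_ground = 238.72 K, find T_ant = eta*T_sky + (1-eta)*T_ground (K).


T_ant = 0.90400 * 116.37 + (1 - 0.90400) * 238.72 = 128.1 K

128.1 K


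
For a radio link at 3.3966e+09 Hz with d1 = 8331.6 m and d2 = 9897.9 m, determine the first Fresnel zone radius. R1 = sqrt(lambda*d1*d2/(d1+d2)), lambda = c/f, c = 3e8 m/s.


lambda = c / f = 3.0000e+08 / 3.3966e+09 = 0.08832362 m
R1 = sqrt(0.08832362 * 8331.6 * 9897.9 / (8331.6 + 9897.9)) = 19.99 m

19.99 m


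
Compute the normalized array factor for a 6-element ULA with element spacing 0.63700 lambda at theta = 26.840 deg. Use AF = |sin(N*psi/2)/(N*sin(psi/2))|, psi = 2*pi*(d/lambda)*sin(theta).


psi = 2*pi*0.63700*sin(26.840 deg) = 1.807081 rad
AF = |sin(6*1.807081/2) / (6*sin(1.807081/2))| = 0.1611

0.1611


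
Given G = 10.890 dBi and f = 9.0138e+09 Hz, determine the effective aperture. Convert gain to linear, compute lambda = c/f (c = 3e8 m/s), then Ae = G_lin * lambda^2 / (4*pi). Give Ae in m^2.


lambda = c / f = 3.0000e+08 / 9.0138e+09 = 0.03328230 m
G_linear = 10^(10.890/10) = 12.27439
Ae = G_linear * lambda^2 / (4*pi) = 12.27439 * 0.03328230^2 / (4*pi) = 1.082e-03 m^2

1.082e-03 m^2


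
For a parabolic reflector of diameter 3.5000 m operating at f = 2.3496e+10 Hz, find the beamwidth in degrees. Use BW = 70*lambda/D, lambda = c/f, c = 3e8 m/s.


lambda = c / f = 3.0000e+08 / 2.3496e+10 = 0.01276813 m
BW = 70 * 0.01276813 / 3.5000 = 0.2554 deg

0.2554 deg


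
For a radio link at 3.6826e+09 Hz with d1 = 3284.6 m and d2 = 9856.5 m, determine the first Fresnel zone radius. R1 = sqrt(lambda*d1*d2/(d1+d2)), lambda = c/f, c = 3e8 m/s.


lambda = c / f = 3.0000e+08 / 3.6826e+09 = 0.08146418 m
R1 = sqrt(0.08146418 * 3284.6 * 9856.5 / (3284.6 + 9856.5)) = 14.17 m

14.17 m


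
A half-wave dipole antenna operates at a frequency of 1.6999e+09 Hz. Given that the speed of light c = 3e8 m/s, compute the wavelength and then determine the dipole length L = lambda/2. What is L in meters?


lambda = c / f = 3.0000e+08 / 1.6999e+09 = 0.1764810 m
L = lambda / 2 = 0.1764810 / 2 = 0.08824 m

0.08824 m


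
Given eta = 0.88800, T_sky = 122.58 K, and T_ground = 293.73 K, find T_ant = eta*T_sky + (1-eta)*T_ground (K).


T_ant = 0.88800 * 122.58 + (1 - 0.88800) * 293.73 = 141.7 K

141.7 K


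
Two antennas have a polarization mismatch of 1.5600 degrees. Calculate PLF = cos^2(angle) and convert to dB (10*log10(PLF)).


PLF_linear = cos^2(1.5600 deg) = 0.9992589
PLF_dB = 10 * log10(0.9992589) = -3.220e-03 dB

-3.220e-03 dB


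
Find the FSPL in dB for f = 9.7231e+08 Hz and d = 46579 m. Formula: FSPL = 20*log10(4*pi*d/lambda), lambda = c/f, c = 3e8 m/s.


lambda = c / f = 3.0000e+08 / 9.7231e+08 = 0.3085436 m
FSPL = 20 * log10(4*pi*46579/0.3085436) = 125.6 dB

125.6 dB


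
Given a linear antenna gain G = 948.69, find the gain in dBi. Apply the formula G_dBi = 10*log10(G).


G_dBi = 10 * log10(948.69) = 29.77 dBi

29.77 dBi


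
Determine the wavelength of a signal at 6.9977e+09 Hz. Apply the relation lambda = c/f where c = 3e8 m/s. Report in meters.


lambda = c / f = 3.0000e+08 / 6.9977e+09 = 0.04287 m

0.04287 m


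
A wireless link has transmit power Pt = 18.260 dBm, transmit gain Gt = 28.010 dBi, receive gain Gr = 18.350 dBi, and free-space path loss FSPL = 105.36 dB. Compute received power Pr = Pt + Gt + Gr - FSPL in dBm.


Pr = 18.260 + 28.010 + 18.350 - 105.36 = -40.74 dBm

-40.74 dBm


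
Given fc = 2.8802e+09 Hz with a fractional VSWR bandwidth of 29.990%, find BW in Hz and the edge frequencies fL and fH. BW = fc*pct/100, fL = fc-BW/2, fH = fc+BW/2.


BW = 2.8802e+09 * 29.990/100 = 8.637720e+08 Hz
fL = 2.8802e+09 - 8.637720e+08/2 = 2.448e+09 Hz
fH = 2.8802e+09 + 8.637720e+08/2 = 3.312e+09 Hz

BW=8.638e+08 Hz, fL=2.448e+09 Hz, fH=3.312e+09 Hz


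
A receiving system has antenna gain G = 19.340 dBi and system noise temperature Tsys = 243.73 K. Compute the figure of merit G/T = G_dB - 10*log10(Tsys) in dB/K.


G/T = 19.340 - 10*log10(243.73) = 19.340 - 23.86909 = -4.529 dB/K

-4.529 dB/K


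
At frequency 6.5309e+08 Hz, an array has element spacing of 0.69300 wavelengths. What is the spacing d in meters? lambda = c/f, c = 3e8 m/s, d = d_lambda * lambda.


lambda = c / f = 3.0000e+08 / 6.5309e+08 = 0.4593548 m
d = 0.69300 * 0.4593548 = 0.3183 m

0.3183 m


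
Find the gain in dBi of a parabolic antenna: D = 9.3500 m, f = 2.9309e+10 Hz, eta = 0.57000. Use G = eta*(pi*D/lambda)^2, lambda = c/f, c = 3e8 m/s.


lambda = c / f = 3.0000e+08 / 2.9309e+10 = 0.01023576 m
G_linear = 0.57000 * (pi * 9.3500 / 0.01023576)^2 = 4.694157e+06
G_dBi = 10 * log10(4.694157e+06) = 66.72 dBi

66.72 dBi


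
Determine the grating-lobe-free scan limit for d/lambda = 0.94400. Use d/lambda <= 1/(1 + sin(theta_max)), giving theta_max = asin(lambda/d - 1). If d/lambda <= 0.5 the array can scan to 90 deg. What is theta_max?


lambda/d - 1 = 1/0.94400 - 1 = 0.05932203
theta_max = asin(0.05932203) = 3.401 deg

3.401 deg


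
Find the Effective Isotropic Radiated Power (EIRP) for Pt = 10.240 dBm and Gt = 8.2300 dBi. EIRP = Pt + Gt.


EIRP = Pt + Gt = 10.240 + 8.2300 = 18.47 dBm

18.47 dBm


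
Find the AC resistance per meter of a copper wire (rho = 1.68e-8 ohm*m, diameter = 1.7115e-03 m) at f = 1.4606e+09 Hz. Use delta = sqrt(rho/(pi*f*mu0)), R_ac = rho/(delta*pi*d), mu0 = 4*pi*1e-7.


delta = sqrt(1.68e-8 / (pi * 1.4606e+09 * 4*pi*1e-7)) = 1.706904e-06 m
R_ac = 1.68e-8 / (1.706904e-06 * pi * 1.7115e-03) = 1.831 ohm/m

1.831 ohm/m


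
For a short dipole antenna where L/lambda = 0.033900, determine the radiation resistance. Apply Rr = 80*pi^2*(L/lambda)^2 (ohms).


Rr = 80 * pi^2 * (0.033900)^2 = 80 * 9.869604 * 1.149210e-03 = 0.9074 ohm

0.9074 ohm


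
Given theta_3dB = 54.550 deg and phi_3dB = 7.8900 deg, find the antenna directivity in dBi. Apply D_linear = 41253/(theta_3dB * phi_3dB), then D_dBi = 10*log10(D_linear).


D_linear = 41253 / (54.550 * 7.8900) = 95.84816
D_dBi = 10 * log10(95.84816) = 19.82 dBi

19.82 dBi


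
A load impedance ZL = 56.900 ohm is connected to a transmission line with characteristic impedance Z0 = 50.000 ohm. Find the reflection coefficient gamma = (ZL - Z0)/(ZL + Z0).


gamma = (56.900 - 50.000) / (56.900 + 50.000) = 0.06455

0.06455


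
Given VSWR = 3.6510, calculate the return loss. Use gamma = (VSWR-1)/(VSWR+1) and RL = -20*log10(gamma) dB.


gamma = (3.6510 - 1) / (3.6510 + 1) = 0.5699849
RL = -20 * log10(0.5699849) = 4.883 dB

4.883 dB


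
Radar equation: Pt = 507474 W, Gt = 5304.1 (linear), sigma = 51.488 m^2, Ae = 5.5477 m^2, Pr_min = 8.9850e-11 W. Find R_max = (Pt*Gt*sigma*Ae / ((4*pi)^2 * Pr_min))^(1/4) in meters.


R^4 = 507474*5304.1*51.488*5.5477 / ((4*pi)^2 * 8.9850e-11) = 5.418844e+19
R_max = 5.418844e+19^0.25 = 85798 m

85798 m


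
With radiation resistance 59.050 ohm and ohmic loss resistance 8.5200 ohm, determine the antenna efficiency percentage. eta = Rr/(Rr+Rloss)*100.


eta = 59.050 / (59.050 + 8.5200) * 100 = 87.39%

87.39%


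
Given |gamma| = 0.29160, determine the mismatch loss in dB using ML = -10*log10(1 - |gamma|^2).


ML = -10 * log10(1 - 0.29160^2) = -10 * log10(0.91496944) = 0.3859 dB

0.3859 dB


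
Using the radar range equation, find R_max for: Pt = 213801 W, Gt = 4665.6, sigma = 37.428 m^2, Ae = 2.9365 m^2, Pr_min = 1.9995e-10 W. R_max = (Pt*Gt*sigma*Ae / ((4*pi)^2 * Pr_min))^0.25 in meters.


R^4 = 213801*4665.6*37.428*2.9365 / ((4*pi)^2 * 1.9995e-10) = 3.472184e+18
R_max = 3.472184e+18^0.25 = 43167 m

43167 m


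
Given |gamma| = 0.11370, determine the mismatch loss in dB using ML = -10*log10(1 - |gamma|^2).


ML = -10 * log10(1 - 0.11370^2) = -10 * log10(0.98707231) = 0.05651 dB

0.05651 dB


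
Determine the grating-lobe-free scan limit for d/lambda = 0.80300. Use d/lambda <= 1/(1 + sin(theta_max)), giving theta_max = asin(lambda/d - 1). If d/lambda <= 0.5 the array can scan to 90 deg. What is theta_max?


lambda/d - 1 = 1/0.80300 - 1 = 0.2453300
theta_max = asin(0.2453300) = 14.20 deg

14.20 deg


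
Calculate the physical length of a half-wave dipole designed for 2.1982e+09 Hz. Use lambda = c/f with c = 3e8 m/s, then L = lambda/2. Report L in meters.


lambda = c / f = 3.0000e+08 / 2.1982e+09 = 0.1364753 m
L = lambda / 2 = 0.1364753 / 2 = 0.06824 m

0.06824 m


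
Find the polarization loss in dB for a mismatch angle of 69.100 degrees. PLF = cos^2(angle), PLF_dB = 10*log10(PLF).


PLF_linear = cos^2(69.100 deg) = 0.1272620
PLF_dB = 10 * log10(0.1272620) = -8.953 dB

-8.953 dB


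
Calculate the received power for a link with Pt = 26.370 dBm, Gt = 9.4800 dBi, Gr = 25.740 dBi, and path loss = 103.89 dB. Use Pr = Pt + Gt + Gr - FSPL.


Pr = 26.370 + 9.4800 + 25.740 - 103.89 = -42.30 dBm

-42.30 dBm


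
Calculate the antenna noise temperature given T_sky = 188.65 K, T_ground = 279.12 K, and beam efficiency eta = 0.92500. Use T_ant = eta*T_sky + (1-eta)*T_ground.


T_ant = 0.92500 * 188.65 + (1 - 0.92500) * 279.12 = 195.4 K

195.4 K


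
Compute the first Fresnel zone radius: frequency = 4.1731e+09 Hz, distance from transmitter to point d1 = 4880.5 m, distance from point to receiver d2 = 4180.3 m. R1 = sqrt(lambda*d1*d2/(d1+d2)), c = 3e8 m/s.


lambda = c / f = 3.0000e+08 / 4.1731e+09 = 0.07188900 m
R1 = sqrt(0.07188900 * 4880.5 * 4180.3 / (4880.5 + 4180.3)) = 12.72 m

12.72 m


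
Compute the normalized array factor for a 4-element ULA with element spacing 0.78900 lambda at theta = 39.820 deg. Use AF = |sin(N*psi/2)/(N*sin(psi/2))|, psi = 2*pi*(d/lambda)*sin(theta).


psi = 2*pi*0.78900*sin(39.820 deg) = 3.174630 rad
AF = |sin(4*3.174630/2) / (4*sin(3.174630/2))| = 0.01651

0.01651


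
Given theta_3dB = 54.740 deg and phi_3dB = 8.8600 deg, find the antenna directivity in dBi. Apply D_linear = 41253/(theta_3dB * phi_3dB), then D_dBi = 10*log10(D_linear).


D_linear = 41253 / (54.740 * 8.8600) = 85.05836
D_dBi = 10 * log10(85.05836) = 19.30 dBi

19.30 dBi


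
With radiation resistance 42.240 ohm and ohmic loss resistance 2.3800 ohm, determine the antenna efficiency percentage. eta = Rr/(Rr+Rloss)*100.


eta = 42.240 / (42.240 + 2.3800) * 100 = 94.67%

94.67%


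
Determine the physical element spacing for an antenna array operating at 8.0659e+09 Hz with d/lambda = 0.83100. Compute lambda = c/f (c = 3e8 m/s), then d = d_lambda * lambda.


lambda = c / f = 3.0000e+08 / 8.0659e+09 = 0.03719362 m
d = 0.83100 * 0.03719362 = 0.03091 m

0.03091 m


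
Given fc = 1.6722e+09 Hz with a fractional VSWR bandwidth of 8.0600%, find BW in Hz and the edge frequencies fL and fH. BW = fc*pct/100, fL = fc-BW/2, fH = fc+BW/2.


BW = 1.6722e+09 * 8.0600/100 = 1.347793e+08 Hz
fL = 1.6722e+09 - 1.347793e+08/2 = 1.605e+09 Hz
fH = 1.6722e+09 + 1.347793e+08/2 = 1.740e+09 Hz

BW=1.348e+08 Hz, fL=1.605e+09 Hz, fH=1.740e+09 Hz


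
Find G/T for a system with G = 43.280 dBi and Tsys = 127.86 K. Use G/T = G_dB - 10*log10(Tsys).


G/T = 43.280 - 10*log10(127.86) = 43.280 - 21.06735 = 22.21 dB/K

22.21 dB/K


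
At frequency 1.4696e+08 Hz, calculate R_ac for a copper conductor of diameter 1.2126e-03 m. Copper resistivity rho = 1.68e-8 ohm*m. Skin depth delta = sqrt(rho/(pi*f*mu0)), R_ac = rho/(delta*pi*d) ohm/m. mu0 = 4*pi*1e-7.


delta = sqrt(1.68e-8 / (pi * 1.4696e+08 * 4*pi*1e-7)) = 5.381151e-06 m
R_ac = 1.68e-8 / (5.381151e-06 * pi * 1.2126e-03) = 0.8195 ohm/m

0.8195 ohm/m


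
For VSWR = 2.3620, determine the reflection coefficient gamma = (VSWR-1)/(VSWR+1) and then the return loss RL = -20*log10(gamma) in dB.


gamma = (2.3620 - 1) / (2.3620 + 1) = 0.4051160
RL = -20 * log10(0.4051160) = 7.848 dB

7.848 dB


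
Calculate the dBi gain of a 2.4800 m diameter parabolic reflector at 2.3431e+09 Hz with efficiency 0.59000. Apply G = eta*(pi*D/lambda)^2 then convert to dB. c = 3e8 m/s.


lambda = c / f = 3.0000e+08 / 2.3431e+09 = 0.1280355 m
G_linear = 0.59000 * (pi * 2.4800 / 0.1280355)^2 = 2184.713
G_dBi = 10 * log10(2184.713) = 33.39 dBi

33.39 dBi


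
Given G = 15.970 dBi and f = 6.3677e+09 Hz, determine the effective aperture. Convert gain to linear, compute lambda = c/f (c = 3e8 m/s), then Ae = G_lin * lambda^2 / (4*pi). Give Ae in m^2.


lambda = c / f = 3.0000e+08 / 6.3677e+09 = 0.04711277 m
G_linear = 10^(15.970/10) = 39.53666
Ae = G_linear * lambda^2 / (4*pi) = 39.53666 * 0.04711277^2 / (4*pi) = 6.983e-03 m^2

6.983e-03 m^2


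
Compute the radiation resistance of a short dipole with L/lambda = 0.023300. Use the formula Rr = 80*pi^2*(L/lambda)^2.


Rr = 80 * pi^2 * (0.023300)^2 = 80 * 9.869604 * 5.428900e-04 = 0.4286 ohm

0.4286 ohm


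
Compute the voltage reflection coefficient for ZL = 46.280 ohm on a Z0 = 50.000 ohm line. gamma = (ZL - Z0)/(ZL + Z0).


gamma = (46.280 - 50.000) / (46.280 + 50.000) = -0.03864

-0.03864


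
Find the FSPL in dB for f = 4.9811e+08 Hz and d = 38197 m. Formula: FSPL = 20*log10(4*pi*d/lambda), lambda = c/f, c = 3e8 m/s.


lambda = c / f = 3.0000e+08 / 4.9811e+08 = 0.6022766 m
FSPL = 20 * log10(4*pi*38197/0.6022766) = 118.0 dB

118.0 dB


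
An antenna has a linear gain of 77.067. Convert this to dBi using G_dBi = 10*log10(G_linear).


G_dBi = 10 * log10(77.067) = 18.87 dBi

18.87 dBi


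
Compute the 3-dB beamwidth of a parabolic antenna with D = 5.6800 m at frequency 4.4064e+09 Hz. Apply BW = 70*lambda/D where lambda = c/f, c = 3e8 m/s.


lambda = c / f = 3.0000e+08 / 4.4064e+09 = 0.06808279 m
BW = 70 * 0.06808279 / 5.6800 = 0.8390 deg

0.8390 deg


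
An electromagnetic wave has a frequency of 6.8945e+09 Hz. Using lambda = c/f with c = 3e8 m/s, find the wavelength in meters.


lambda = c / f = 3.0000e+08 / 6.8945e+09 = 0.04351 m

0.04351 m


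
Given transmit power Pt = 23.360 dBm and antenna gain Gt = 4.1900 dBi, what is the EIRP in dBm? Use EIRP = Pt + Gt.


EIRP = Pt + Gt = 23.360 + 4.1900 = 27.55 dBm

27.55 dBm


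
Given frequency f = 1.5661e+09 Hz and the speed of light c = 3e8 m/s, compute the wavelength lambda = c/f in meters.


lambda = c / f = 3.0000e+08 / 1.5661e+09 = 0.1916 m

0.1916 m


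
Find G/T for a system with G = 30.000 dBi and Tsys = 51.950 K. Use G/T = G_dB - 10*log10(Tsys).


G/T = 30.000 - 10*log10(51.950) = 30.000 - 17.15586 = 12.84 dB/K

12.84 dB/K


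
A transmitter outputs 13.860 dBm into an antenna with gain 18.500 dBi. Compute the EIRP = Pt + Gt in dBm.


EIRP = Pt + Gt = 13.860 + 18.500 = 32.36 dBm

32.36 dBm


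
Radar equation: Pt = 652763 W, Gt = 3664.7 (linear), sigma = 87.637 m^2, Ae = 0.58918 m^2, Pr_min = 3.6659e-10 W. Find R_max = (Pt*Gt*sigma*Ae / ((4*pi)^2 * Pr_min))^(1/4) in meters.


R^4 = 652763*3664.7*87.637*0.58918 / ((4*pi)^2 * 3.6659e-10) = 2.133679e+18
R_max = 2.133679e+18^0.25 = 38219 m

38219 m


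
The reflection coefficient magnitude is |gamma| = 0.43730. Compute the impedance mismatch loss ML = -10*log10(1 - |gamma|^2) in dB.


ML = -10 * log10(1 - 0.43730^2) = -10 * log10(0.80876871) = 0.9218 dB

0.9218 dB


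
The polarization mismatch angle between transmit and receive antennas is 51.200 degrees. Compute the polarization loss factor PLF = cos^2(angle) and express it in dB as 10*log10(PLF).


PLF_linear = cos^2(51.200 deg) = 0.3926323
PLF_dB = 10 * log10(0.3926323) = -4.060 dB

-4.060 dB


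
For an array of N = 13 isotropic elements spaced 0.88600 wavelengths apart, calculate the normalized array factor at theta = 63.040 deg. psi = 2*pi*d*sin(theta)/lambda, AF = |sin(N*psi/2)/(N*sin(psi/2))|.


psi = 2*pi*0.88600*sin(63.040 deg) = 4.961909 rad
AF = |sin(13*4.961909/2) / (13*sin(4.961909/2))| = 0.09305

0.09305


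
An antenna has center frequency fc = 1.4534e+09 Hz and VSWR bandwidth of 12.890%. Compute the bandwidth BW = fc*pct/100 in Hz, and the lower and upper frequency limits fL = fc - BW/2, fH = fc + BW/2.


BW = 1.4534e+09 * 12.890/100 = 1.873433e+08 Hz
fL = 1.4534e+09 - 1.873433e+08/2 = 1.360e+09 Hz
fH = 1.4534e+09 + 1.873433e+08/2 = 1.547e+09 Hz

BW=1.873e+08 Hz, fL=1.360e+09 Hz, fH=1.547e+09 Hz


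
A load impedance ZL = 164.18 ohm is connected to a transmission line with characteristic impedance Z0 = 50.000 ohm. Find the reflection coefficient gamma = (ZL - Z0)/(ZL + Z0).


gamma = (164.18 - 50.000) / (164.18 + 50.000) = 0.5331

0.5331


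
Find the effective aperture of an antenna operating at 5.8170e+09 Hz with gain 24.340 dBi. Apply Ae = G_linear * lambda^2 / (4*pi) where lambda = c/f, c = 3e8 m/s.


lambda = c / f = 3.0000e+08 / 5.8170e+09 = 0.05157298 m
G_linear = 10^(24.340/10) = 271.6439
Ae = G_linear * lambda^2 / (4*pi) = 271.6439 * 0.05157298^2 / (4*pi) = 0.05750 m^2

0.05750 m^2


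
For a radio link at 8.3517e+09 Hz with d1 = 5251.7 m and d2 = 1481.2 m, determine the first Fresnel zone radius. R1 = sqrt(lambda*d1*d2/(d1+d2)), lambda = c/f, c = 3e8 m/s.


lambda = c / f = 3.0000e+08 / 8.3517e+09 = 0.03592083 m
R1 = sqrt(0.03592083 * 5251.7 * 1481.2 / (5251.7 + 1481.2)) = 6.442 m

6.442 m


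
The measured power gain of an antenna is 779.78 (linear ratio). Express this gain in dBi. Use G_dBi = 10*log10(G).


G_dBi = 10 * log10(779.78) = 28.92 dBi

28.92 dBi


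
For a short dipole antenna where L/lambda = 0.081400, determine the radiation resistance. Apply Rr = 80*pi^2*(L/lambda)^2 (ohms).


Rr = 80 * pi^2 * (0.081400)^2 = 80 * 9.869604 * 6.625960e-03 = 5.232 ohm

5.232 ohm


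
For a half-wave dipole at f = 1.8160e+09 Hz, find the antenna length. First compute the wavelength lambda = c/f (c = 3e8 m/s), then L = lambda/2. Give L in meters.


lambda = c / f = 3.0000e+08 / 1.8160e+09 = 0.1651982 m
L = lambda / 2 = 0.1651982 / 2 = 0.08260 m

0.08260 m


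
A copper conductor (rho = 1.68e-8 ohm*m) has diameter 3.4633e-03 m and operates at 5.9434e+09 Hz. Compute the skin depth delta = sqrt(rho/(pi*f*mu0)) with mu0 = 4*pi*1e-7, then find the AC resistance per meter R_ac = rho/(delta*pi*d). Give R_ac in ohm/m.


delta = sqrt(1.68e-8 / (pi * 5.9434e+09 * 4*pi*1e-7)) = 8.461694e-07 m
R_ac = 1.68e-8 / (8.461694e-07 * pi * 3.4633e-03) = 1.825 ohm/m

1.825 ohm/m


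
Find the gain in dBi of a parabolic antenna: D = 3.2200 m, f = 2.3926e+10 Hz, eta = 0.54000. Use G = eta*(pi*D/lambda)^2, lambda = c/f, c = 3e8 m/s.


lambda = c / f = 3.0000e+08 / 2.3926e+10 = 0.01253866 m
G_linear = 0.54000 * (pi * 3.2200 / 0.01253866)^2 = 351481.9
G_dBi = 10 * log10(351481.9) = 55.46 dBi

55.46 dBi


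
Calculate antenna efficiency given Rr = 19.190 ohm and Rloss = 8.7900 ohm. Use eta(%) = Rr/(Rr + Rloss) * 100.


eta = 19.190 / (19.190 + 8.7900) * 100 = 68.58%

68.58%


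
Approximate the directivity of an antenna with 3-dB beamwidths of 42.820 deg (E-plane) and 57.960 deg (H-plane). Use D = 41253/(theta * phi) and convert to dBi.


D_linear = 41253 / (42.820 * 57.960) = 16.62189
D_dBi = 10 * log10(16.62189) = 12.21 dBi

12.21 dBi


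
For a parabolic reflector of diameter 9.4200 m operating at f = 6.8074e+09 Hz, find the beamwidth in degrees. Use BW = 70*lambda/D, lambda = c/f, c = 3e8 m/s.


lambda = c / f = 3.0000e+08 / 6.8074e+09 = 0.04406969 m
BW = 70 * 0.04406969 / 9.4200 = 0.3275 deg

0.3275 deg


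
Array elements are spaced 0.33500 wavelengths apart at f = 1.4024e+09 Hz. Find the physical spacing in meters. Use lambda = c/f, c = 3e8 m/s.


lambda = c / f = 3.0000e+08 / 1.4024e+09 = 0.2139190 m
d = 0.33500 * 0.2139190 = 0.07166 m

0.07166 m


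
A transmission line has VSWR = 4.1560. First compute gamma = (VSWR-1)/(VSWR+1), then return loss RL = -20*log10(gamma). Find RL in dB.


gamma = (4.1560 - 1) / (4.1560 + 1) = 0.6121024
RL = -20 * log10(0.6121024) = 4.264 dB

4.264 dB


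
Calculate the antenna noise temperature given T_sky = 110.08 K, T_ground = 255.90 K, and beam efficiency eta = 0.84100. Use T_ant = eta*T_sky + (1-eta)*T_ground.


T_ant = 0.84100 * 110.08 + (1 - 0.84100) * 255.90 = 133.3 K

133.3 K


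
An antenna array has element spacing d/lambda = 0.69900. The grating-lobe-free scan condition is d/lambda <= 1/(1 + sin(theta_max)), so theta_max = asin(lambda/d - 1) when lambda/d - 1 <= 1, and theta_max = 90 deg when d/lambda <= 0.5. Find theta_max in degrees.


lambda/d - 1 = 1/0.69900 - 1 = 0.4306152
theta_max = asin(0.4306152) = 25.51 deg

25.51 deg


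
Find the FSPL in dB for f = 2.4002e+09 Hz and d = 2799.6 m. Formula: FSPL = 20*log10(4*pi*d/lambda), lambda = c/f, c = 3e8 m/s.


lambda = c / f = 3.0000e+08 / 2.4002e+09 = 0.1249896 m
FSPL = 20 * log10(4*pi*2799.6/0.1249896) = 109.0 dB

109.0 dB


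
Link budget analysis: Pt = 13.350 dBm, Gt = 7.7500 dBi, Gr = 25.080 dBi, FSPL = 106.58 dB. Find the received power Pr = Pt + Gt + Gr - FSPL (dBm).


Pr = 13.350 + 7.7500 + 25.080 - 106.58 = -60.40 dBm

-60.40 dBm


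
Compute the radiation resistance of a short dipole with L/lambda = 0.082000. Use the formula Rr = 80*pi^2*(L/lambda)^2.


Rr = 80 * pi^2 * (0.082000)^2 = 80 * 9.869604 * 6.724000e-03 = 5.309 ohm

5.309 ohm


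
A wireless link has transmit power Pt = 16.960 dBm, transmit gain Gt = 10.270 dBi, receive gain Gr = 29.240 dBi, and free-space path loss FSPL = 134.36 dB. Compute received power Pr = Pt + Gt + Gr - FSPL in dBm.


Pr = 16.960 + 10.270 + 29.240 - 134.36 = -77.89 dBm

-77.89 dBm


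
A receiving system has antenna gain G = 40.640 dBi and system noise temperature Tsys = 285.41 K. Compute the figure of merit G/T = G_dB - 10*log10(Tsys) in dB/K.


G/T = 40.640 - 10*log10(285.41) = 40.640 - 24.55469 = 16.09 dB/K

16.09 dB/K


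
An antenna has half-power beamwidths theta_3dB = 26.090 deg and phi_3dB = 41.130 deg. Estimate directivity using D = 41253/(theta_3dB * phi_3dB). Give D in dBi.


D_linear = 41253 / (26.090 * 41.130) = 38.44348
D_dBi = 10 * log10(38.44348) = 15.85 dBi

15.85 dBi


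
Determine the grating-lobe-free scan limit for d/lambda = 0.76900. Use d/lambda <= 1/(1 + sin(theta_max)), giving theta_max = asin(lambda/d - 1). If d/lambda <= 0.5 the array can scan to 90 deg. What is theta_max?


lambda/d - 1 = 1/0.76900 - 1 = 0.3003901
theta_max = asin(0.3003901) = 17.48 deg

17.48 deg


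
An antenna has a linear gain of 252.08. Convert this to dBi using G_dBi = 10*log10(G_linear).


G_dBi = 10 * log10(252.08) = 24.02 dBi

24.02 dBi


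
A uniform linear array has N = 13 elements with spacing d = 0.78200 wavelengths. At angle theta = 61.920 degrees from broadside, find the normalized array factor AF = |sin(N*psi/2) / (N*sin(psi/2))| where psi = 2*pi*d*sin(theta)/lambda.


psi = 2*pi*0.78200*sin(61.920 deg) = 4.335095 rad
AF = |sin(13*4.335095/2) / (13*sin(4.335095/2))| = 8.934e-03

8.934e-03


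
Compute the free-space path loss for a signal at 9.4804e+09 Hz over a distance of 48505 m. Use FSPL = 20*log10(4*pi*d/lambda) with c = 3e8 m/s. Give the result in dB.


lambda = c / f = 3.0000e+08 / 9.4804e+09 = 0.03164423 m
FSPL = 20 * log10(4*pi*48505/0.03164423) = 145.7 dB

145.7 dB


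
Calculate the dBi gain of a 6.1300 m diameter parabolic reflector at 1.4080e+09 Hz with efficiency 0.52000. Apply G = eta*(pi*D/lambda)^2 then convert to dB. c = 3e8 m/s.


lambda = c / f = 3.0000e+08 / 1.4080e+09 = 0.2130682 m
G_linear = 0.52000 * (pi * 6.1300 / 0.2130682)^2 = 4248.022
G_dBi = 10 * log10(4248.022) = 36.28 dBi

36.28 dBi


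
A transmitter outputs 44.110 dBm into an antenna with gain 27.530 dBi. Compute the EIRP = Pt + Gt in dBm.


EIRP = Pt + Gt = 44.110 + 27.530 = 71.64 dBm

71.64 dBm


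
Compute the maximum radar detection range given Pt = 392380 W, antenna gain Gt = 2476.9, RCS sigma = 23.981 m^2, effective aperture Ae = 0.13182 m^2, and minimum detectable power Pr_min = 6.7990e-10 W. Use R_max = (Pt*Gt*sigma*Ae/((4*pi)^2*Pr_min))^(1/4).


R^4 = 392380*2476.9*23.981*0.13182 / ((4*pi)^2 * 6.7990e-10) = 2.861536e+16
R_max = 2.861536e+16^0.25 = 13006 m

13006 m


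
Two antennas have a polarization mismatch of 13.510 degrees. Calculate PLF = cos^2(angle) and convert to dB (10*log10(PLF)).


PLF_linear = cos^2(13.510 deg) = 0.9454240
PLF_dB = 10 * log10(0.9454240) = -0.2437 dB

-0.2437 dB


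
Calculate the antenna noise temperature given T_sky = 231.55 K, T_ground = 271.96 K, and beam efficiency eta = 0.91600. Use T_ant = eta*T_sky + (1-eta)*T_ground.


T_ant = 0.91600 * 231.55 + (1 - 0.91600) * 271.96 = 234.9 K

234.9 K


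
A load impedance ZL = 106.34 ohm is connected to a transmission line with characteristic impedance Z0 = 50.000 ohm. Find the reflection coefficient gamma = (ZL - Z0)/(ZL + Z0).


gamma = (106.34 - 50.000) / (106.34 + 50.000) = 0.3604

0.3604


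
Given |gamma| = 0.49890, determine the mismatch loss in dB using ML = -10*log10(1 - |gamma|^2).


ML = -10 * log10(1 - 0.49890^2) = -10 * log10(0.75109879) = 1.243 dB

1.243 dB
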